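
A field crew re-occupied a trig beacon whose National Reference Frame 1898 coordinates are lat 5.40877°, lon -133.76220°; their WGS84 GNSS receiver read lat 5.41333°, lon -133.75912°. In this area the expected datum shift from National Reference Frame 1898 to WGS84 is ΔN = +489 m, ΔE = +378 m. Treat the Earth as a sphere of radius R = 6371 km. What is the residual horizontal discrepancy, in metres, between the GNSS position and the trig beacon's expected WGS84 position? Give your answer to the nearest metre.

41 m

Observed coordinate differences: Δφ = +0.00456°, Δλ = +0.00308°.
Converting to metres (1° lat = 111195 m, cos φ = 0.995548): observed ΔN = 507.0 m, observed ΔE = 341.0 m.
Subtracting the expected shift leaves a residual of 507.0 − (489) = 18.0 m north and 341.0 − (378) = -37.0 m east.
Residual distance = √(18.0² + (-37.0)²) = 41.2 m.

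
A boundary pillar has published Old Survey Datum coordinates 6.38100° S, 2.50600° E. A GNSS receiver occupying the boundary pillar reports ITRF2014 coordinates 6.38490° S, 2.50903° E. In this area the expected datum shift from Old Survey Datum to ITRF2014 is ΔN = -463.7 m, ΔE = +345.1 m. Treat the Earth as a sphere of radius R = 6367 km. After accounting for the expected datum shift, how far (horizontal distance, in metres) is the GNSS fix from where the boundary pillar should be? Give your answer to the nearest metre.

32 m

Observed coordinate differences: Δφ = -0.00390°, Δλ = +0.00303°.
Converting to metres (1° lat = 111125 m, cos φ = 0.993805): observed ΔN = -433.4 m, observed ΔE = 334.6 m.
Subtracting the expected shift leaves a residual of -433.4 − (-463.7) = 30.3 m north and 334.6 − (345.1) = -10.5 m east.
Residual distance = √(30.3² + (-10.5)²) = 32.1 m.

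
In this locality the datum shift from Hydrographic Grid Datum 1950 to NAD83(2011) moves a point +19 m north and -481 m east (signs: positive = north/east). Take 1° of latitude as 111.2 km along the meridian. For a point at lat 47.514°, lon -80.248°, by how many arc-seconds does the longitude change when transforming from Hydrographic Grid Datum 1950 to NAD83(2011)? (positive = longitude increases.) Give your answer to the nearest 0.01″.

At latitude 47.514°, cos φ = 0.675410.
1° of longitude at this latitude = 111.2 × cos φ = 75.11 km, so Δλ = -481.0 / 75105.6 = -0.0064043° = -23.056″.

Δλ = -23.06″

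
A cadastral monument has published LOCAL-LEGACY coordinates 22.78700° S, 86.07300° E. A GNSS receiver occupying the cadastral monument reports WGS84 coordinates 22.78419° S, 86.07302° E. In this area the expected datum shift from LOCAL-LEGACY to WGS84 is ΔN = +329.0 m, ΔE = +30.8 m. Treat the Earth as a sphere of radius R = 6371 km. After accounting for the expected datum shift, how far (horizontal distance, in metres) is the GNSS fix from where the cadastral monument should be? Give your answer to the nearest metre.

Observed coordinate differences: Δφ = +0.00281°, Δλ = +0.00002°.
Converting to metres (1° lat = 111195 m, cos φ = 0.921951): observed ΔN = 312.5 m, observed ΔE = 2.1 m.
Subtracting the expected shift leaves a residual of 312.5 − (329.0) = -16.5 m north and 2.1 − (30.8) = -28.7 m east.
Residual distance = √((-16.5)² + (-28.7)²) = 33.2 m.

33 m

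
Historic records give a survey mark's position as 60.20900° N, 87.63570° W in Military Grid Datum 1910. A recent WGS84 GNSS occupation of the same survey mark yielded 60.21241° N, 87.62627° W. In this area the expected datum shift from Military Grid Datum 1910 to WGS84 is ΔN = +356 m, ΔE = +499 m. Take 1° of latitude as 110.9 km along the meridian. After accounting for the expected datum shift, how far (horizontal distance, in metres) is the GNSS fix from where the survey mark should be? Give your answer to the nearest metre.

Observed coordinate differences: Δφ = +0.00341°, Δλ = +0.00943°.
Converting to metres (1° lat = 110900 m, cos φ = 0.496838): observed ΔN = 378.2 m, observed ΔE = 519.6 m.
Subtracting the expected shift leaves a residual of 378.2 − (356) = 22.2 m north and 519.6 − (499) = 20.6 m east.
Residual distance = √(22.2² + 20.6²) = 30.3 m.

30 m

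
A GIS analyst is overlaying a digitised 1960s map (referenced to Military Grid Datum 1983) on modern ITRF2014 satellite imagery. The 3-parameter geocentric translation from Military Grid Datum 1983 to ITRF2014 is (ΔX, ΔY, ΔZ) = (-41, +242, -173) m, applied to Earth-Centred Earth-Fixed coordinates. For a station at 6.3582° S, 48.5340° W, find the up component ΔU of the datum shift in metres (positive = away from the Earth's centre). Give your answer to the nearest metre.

ΔU = -188 m

The local up (radial) axis is (cos φ cos λ, cos φ sin λ, sin φ), giving ΔU = -26.982 − 180.227 + 19.159 = -188.05 m.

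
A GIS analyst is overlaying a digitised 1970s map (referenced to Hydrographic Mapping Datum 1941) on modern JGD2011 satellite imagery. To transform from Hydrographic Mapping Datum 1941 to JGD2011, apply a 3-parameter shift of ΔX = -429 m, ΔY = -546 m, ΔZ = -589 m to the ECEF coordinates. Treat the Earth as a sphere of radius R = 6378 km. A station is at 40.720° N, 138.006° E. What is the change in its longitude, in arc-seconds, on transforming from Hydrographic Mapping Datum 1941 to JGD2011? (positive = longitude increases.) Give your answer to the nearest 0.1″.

Δλ = 29.6″

sin φ = 0.652363, cos φ = 0.757907, sin λ = 0.669053, cos λ = -0.743215.
East component: ΔE = −sin λ·ΔX + cos λ·ΔY = −(0.669053)(-429) + (-0.743215)(-546) = 692.82 m.
1° of latitude spans πR/180 = 111317 m; at latitude φ, 1° of longitude spans that × cos φ = 84368.0 m, so Δλ = 692.82 / 84368.0 × 3600 = 29.563″.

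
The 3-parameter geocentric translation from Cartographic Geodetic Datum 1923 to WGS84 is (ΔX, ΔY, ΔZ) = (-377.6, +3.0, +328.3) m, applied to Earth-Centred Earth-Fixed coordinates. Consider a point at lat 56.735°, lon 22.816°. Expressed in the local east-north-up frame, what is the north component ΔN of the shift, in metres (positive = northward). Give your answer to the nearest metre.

ΔN = 470 m

The local north axis is (−sin φ cos λ, −sin φ sin λ, cos φ), giving ΔN = 291.023 − 0.973 + 180.077 = 470.13 m.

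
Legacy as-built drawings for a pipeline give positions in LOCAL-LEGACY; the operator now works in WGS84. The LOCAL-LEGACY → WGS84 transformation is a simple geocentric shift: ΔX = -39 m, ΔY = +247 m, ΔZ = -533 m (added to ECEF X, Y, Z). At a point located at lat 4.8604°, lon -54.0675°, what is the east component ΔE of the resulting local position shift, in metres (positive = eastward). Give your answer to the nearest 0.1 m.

ΔE = 113.4 m

The local east axis at (φ, λ) is (−sin λ, cos λ, 0), so ΔE = −sin(-54.0675°)·(-39) + cos(-54.0675°)·247 = 113.37 m.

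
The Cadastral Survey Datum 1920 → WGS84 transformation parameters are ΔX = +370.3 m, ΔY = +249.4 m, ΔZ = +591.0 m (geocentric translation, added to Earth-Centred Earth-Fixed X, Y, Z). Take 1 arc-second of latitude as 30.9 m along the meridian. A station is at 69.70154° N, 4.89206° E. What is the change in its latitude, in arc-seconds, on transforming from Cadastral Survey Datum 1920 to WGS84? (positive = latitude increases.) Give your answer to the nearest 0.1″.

sin φ = 0.937898, cos φ = 0.346910, sin λ = 0.085279, cos λ = 0.996357.
North component: ΔN = −sin φ cos λ·ΔX − sin φ sin λ·ΔY + cos φ·ΔZ = −(0.937898)(0.996357)(370.3) − (0.937898)(0.085279)(249.4) + (0.346910)(591.0) = -160.96 m.
1° of latitude spans 3600 × 30.90 = 111240 m, so Δφ = -160.96 / 111240 × 3600 = -5.209″.

Δφ = -5.2″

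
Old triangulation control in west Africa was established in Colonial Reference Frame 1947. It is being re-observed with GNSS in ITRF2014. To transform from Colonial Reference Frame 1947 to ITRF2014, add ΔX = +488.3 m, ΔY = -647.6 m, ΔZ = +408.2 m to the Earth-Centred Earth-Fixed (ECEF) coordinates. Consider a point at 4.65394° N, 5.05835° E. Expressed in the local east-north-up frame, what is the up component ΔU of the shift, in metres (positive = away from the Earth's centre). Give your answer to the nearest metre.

ΔU = 461 m

The local up (radial) axis is (cos φ cos λ, cos φ sin λ, sin φ), giving ΔU = 484.795 − 56.911 + 33.120 = 461.00 m.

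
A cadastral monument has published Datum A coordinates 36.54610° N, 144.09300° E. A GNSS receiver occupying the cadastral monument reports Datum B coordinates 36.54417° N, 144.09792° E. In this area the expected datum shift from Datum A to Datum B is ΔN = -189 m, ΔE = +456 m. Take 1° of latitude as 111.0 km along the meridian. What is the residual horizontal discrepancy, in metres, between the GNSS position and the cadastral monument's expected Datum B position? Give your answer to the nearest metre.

Observed coordinate differences: Δφ = -0.00193°, Δλ = +0.00492°.
Converting to metres (1° lat = 111000 m, cos φ = 0.803378): observed ΔN = -214.2 m, observed ΔE = 438.7 m.
Subtracting the expected shift leaves a residual of -214.2 − (-189) = -25.2 m north and 438.7 − (456) = -17.3 m east.
Residual distance = √((-25.2)² + (-17.3)²) = 30.6 m.

31 m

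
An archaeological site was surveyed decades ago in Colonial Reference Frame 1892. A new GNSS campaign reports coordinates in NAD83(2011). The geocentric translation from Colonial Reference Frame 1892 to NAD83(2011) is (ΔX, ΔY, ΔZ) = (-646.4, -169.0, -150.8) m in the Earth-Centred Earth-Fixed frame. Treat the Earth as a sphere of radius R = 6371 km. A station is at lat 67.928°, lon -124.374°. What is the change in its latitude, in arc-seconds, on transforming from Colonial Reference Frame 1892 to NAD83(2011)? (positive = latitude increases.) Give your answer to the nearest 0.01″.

Δφ = -16.97″

sin φ = 0.926712, cos φ = 0.375771, sin λ = -0.825370, cos λ = -0.564593.
North component: ΔN = −sin φ cos λ·ΔX − sin φ sin λ·ΔY + cos φ·ΔZ = −(0.926712)(-0.564593)(-646.4) − (0.926712)(-0.825370)(-169.0) + (0.375771)(-150.8) = -524.14 m.
1° of latitude spans πR/180 = 111195 m, so Δφ = -524.14 / 111195 × 3600 = -16.969″.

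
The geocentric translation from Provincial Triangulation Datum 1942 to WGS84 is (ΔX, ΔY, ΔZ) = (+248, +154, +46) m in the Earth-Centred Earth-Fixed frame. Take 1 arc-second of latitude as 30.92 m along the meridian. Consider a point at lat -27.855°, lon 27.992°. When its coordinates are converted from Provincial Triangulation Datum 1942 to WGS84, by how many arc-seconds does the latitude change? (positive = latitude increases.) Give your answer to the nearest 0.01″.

sin φ = -0.467236, cos φ = 0.884133, sin λ = 0.469348, cos λ = 0.883013.
North component: ΔN = −sin φ cos λ·ΔX − sin φ sin λ·ΔY + cos φ·ΔZ = −(-0.467236)(0.883013)(248) − (-0.467236)(0.469348)(154) + (0.884133)(46) = 176.76 m.
1° of latitude spans 3600 × 30.92 = 111312 m, so Δφ = 176.76 / 111312 × 3600 = 5.717″.

Δφ = 5.72″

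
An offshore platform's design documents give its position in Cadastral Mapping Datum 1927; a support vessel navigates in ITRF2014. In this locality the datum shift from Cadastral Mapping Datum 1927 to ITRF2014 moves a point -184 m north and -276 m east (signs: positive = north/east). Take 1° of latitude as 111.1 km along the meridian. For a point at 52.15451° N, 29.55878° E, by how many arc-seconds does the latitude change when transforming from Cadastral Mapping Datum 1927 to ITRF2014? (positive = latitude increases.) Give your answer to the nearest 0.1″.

Δφ = -6.0″

1° of latitude = 111.1 km, so Δφ = -184.0 / 111100 = -0.0016562° = -5.962″.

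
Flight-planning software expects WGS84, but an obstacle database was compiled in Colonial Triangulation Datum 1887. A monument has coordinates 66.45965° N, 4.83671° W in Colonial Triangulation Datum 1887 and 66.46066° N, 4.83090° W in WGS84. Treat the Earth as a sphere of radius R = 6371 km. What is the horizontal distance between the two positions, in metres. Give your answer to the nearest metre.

281 m

Δφ = 66.46066° − 66.45965° = +0.00101°; Δλ = -4.83090° − -4.83671° = +0.00581°.
1° along a meridian = πR/180 = 111195 m.
ΔN = Δφ × 111195 = 112.3 m; ΔE = Δλ × 111195 × cos(66.45965°) = +0.00581 × 111195 × 0.399395 = 258.0 m.
Distance = √(ΔE² + ΔN²) = √(258.0² + 112.3²) = 281.4 m.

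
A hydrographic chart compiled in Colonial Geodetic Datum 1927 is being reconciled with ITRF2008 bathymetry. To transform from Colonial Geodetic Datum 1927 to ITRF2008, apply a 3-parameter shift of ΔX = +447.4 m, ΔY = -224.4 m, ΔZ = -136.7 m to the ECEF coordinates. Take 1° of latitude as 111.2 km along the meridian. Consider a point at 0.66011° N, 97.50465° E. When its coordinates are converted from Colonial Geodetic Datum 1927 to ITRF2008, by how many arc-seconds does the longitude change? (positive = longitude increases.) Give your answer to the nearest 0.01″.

Δλ = -13.41″

sin φ = 0.011521, cos φ = 0.999934, sin λ = 0.991434, cos λ = -0.130607.
East component: ΔE = −sin λ·ΔX + cos λ·ΔY = −(0.991434)(447.4) + (-0.130607)(-224.4) = -414.26 m.
1° of latitude spans 111200 m; at latitude φ, 1° of longitude spans that × cos φ = 111192.6 m, so Δλ = -414.26 / 111192.6 × 3600 = -13.412″.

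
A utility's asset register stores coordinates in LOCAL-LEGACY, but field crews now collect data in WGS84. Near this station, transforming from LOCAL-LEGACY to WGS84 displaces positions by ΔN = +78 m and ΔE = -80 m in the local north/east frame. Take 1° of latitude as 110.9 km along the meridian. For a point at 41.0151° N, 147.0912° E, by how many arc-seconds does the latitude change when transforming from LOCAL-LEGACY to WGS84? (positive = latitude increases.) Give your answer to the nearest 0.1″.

1° of latitude = 110.9 km, so Δφ = 78.0 / 110900 = 0.0007033° = 2.532″.

Δφ = 2.5″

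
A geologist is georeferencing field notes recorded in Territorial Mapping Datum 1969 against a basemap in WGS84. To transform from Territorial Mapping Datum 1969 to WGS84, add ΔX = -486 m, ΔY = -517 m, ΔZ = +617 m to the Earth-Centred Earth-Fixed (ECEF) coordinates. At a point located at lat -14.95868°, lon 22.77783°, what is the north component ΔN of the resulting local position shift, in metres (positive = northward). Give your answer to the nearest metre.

The local north axis is (−sin φ cos λ, −sin φ sin λ, cos φ), giving ΔN = -115.664 − 51.666 + 596.091 = 428.76 m.

ΔN = 429 m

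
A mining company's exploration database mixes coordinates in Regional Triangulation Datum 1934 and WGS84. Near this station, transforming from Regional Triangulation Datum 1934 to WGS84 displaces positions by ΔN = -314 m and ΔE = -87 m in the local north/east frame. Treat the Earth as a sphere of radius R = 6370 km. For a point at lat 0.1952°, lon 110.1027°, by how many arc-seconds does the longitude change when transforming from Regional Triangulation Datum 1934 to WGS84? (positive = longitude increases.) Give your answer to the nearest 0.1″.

Δλ = -2.8″

At latitude 0.1952°, cos φ = 0.999994.
One radian of longitude at latitude φ spans R cos φ, so Δλ = ΔE / (R cos φ) = -87.0 / (6370000 × 0.999994) = -1.3658e-05 rad = -2.817″.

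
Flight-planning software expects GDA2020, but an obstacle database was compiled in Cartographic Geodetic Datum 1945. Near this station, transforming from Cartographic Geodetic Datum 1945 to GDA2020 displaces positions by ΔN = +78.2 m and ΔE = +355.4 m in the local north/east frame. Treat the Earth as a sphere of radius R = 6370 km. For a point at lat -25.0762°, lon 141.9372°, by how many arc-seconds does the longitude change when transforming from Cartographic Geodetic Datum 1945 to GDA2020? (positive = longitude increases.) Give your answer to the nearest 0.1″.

Δλ = 12.7″

At latitude -25.0762°, cos φ = 0.905745.
One radian of longitude at latitude φ spans R cos φ, so Δλ = ΔE / (R cos φ) = 355.4 / (6370000 × 0.905745) = 6.1599e-05 rad = 12.706″.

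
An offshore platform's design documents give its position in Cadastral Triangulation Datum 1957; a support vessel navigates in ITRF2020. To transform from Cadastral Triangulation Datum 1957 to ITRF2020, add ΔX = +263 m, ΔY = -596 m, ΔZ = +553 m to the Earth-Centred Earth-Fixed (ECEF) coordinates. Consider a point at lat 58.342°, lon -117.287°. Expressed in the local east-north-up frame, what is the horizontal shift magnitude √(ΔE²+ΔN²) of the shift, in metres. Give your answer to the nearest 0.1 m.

The local east axis at (φ, λ) is (−sin λ, cos λ, 0), so ΔE = −sin(-117.287°)·263 + cos(-117.287°)·(-596) = 506.97 m.
The local north axis is (−sin φ cos λ, −sin φ sin λ, cos φ), giving ΔN = 102.630 − 450.860 + 290.241 = -57.99 m.
Horizontal magnitude = √(ΔE² + ΔN²) = √(506.97² + (-57.99)²) = 510.27 m.

510.3 m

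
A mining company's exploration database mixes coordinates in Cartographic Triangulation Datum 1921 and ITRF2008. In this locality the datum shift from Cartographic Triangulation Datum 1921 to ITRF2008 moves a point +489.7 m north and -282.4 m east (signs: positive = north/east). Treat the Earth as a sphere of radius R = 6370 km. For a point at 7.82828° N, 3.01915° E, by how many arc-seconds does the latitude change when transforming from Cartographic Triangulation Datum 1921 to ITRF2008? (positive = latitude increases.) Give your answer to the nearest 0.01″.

On a sphere of radius R, 1 rad of latitude = R, so Δφ = ΔN / R = 489.7 / 6370000 = 7.6876e-05 rad = 15.857″.

Δφ = 15.86″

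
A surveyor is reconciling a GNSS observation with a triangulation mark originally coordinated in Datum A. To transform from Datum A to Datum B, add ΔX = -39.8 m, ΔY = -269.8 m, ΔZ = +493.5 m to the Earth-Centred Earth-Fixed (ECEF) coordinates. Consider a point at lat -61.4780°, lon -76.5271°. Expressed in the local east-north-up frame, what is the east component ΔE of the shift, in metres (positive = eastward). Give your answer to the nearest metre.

The local east axis at (φ, λ) is (−sin λ, cos λ, 0), so ΔE = −sin(-76.5271°)·(-39.8) + cos(-76.5271°)·(-269.8) = -101.56 m.

ΔE = -102 m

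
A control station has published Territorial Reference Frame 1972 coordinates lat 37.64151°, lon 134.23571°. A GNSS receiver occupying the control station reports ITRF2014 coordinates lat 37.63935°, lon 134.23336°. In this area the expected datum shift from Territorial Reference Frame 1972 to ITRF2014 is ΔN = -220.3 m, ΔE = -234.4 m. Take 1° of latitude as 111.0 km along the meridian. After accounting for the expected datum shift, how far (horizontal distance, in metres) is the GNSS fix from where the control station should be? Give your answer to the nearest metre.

34 m

Observed coordinate differences: Δφ = -0.00216°, Δλ = -0.00235°.
Converting to metres (1° lat = 111000 m, cos φ = 0.791847): observed ΔN = -239.8 m, observed ΔE = -206.6 m.
Subtracting the expected shift leaves a residual of -239.8 − (-220.3) = -19.5 m north and -206.6 − (-234.4) = 27.8 m east.
Residual distance = √((-19.5)² + 27.8²) = 34.0 m.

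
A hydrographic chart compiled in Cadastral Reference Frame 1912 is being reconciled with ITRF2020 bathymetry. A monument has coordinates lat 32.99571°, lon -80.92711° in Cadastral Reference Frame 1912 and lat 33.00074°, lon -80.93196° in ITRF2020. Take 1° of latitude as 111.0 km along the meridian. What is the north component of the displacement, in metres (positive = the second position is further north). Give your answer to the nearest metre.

Δφ = 33.00074° − 32.99571° = +0.00503°; Δλ = -80.93196° − -80.92711° = -0.00485°.
ΔN = Δφ × 111000 = 558.3 m; ΔE = Δλ × 111000 × cos(32.99571°) = -0.00485 × 111000 × 0.838711 = -451.5 m.

ΔN = 558 m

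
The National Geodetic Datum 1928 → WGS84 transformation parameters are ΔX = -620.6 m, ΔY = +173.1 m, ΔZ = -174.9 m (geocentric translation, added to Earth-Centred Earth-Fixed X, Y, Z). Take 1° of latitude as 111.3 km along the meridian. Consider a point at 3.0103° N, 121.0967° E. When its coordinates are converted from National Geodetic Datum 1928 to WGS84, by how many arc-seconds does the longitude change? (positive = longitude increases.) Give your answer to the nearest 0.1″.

sin φ = 0.052515, cos φ = 0.998620, sin λ = 0.856297, cos λ = -0.516484.
East component: ΔE = −sin λ·ΔX + cos λ·ΔY = −(0.856297)(-620.6) + (-0.516484)(173.1) = 442.01 m.
1° of latitude spans 111300 m; at latitude φ, 1° of longitude spans that × cos φ = 111146.4 m, so Δλ = 442.01 / 111146.4 × 3600 = 14.317″.

Δλ = 14.3″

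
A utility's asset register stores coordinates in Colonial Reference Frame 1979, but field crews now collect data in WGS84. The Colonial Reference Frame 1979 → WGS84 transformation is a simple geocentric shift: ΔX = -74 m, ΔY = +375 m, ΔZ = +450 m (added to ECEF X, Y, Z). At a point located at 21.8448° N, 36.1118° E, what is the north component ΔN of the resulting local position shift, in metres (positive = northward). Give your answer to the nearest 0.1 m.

The local north axis is (−sin φ cos λ, −sin φ sin λ, cos φ), giving ΔN = 22.245 − 82.237 + 417.688 = 357.70 m.

ΔN = 357.7 m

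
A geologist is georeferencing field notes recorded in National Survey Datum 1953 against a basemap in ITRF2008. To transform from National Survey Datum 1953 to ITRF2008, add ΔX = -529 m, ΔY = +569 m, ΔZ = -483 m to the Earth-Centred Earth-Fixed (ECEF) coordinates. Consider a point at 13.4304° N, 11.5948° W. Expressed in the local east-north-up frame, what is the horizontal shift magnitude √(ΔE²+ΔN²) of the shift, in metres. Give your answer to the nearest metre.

555 m

The local east axis at (φ, λ) is (−sin λ, cos λ, 0), so ΔE = −sin(-11.5948°)·(-529) + cos(-11.5948°)·569 = 451.07 m.
The local north axis is (−sin φ cos λ, −sin φ sin λ, cos φ), giving ΔN = 120.360 + 26.562 − 469.791 = -322.87 m.
Horizontal magnitude = √(ΔE² + ΔN²) = √(451.07² + (-322.87)²) = 554.71 m.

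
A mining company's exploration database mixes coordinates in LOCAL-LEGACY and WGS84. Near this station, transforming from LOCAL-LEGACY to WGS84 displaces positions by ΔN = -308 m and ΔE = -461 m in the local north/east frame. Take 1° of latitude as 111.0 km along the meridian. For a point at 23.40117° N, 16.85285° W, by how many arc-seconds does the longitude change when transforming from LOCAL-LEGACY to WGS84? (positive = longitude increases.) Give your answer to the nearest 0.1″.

Δλ = -16.3″

At latitude 23.40117°, cos φ = 0.917747.
1° of longitude at this latitude = 111.0 × cos φ = 101.87 km, so Δλ = -461.0 / 101869.9 = -0.0045254° = -16.291″.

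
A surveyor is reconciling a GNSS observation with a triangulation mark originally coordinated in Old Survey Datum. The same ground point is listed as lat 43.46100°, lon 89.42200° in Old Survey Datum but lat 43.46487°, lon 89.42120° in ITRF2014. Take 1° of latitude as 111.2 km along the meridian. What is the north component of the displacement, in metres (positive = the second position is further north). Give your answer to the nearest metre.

Δφ = 43.46487° − 43.46100° = +0.00387°; Δλ = 89.42120° − 89.42200° = -0.00080°.
ΔN = Δφ × 111200 = 430.3 m; ΔE = Δλ × 111200 × cos(43.46100°) = -0.00080 × 111200 × 0.725843 = -64.6 m.

ΔN = 430 m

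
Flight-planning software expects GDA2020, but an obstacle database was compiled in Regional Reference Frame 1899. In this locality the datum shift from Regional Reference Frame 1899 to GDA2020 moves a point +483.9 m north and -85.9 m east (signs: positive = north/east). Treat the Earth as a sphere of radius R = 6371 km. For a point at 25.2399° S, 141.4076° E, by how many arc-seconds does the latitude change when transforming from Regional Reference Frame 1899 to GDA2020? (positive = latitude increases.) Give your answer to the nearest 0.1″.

Δφ = 15.7″

On a sphere of radius R, 1 rad of latitude = R, so Δφ = ΔN / R = 483.9 / 6371000 = 7.5954e-05 rad = 15.667″.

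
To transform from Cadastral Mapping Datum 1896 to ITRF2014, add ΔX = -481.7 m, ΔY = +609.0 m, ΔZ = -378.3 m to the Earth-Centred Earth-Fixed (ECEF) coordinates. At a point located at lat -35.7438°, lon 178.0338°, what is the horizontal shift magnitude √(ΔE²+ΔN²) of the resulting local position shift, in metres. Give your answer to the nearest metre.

592 m

The local east axis at (φ, λ) is (−sin λ, cos λ, 0), so ΔE = −sin(178.0338°)·(-481.7) + cos(178.0338°)·609.0 = -592.11 m.
The local north axis is (−sin φ cos λ, −sin φ sin λ, cos φ), giving ΔN = 281.225 + 12.206 − 307.042 = -13.61 m.
Horizontal magnitude = √(ΔE² + ΔN²) = √((-592.11)² + (-13.61)²) = 592.27 m.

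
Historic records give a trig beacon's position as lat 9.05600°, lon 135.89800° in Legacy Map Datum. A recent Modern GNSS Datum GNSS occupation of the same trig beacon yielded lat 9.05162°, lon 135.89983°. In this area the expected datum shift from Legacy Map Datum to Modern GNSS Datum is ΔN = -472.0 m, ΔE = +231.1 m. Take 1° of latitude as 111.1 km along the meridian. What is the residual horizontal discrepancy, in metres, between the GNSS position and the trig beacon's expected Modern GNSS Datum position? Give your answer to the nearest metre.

34 m

Observed coordinate differences: Δφ = -0.00438°, Δλ = +0.00183°.
Converting to metres (1° lat = 111100 m, cos φ = 0.987535): observed ΔN = -486.6 m, observed ΔE = 200.8 m.
Subtracting the expected shift leaves a residual of -486.6 − (-472.0) = -14.6 m north and 200.8 − (231.1) = -30.3 m east.
Residual distance = √((-14.6)² + (-30.3)²) = 33.7 m.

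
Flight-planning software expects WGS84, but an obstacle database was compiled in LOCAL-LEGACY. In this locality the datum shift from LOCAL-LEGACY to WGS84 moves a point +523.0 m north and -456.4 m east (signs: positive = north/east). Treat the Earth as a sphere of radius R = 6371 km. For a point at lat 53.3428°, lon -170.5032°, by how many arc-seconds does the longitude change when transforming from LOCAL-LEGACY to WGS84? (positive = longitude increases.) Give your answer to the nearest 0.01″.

At latitude 53.3428°, cos φ = 0.597026.
One radian of longitude at latitude φ spans R cos φ, so Δλ = ΔE / (R cos φ) = -456.4 / (6371000 × 0.597026) = -1.1999e-04 rad = -24.750″.

Δλ = -24.75″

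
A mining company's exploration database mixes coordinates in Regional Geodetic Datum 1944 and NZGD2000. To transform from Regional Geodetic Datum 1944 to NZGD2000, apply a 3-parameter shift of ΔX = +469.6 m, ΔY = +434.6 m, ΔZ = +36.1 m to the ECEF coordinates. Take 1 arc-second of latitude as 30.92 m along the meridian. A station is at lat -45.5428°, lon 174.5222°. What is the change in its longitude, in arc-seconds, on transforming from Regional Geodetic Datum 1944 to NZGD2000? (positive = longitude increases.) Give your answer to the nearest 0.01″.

sin φ = -0.713774, cos φ = 0.700376, sin λ = 0.095460, cos λ = -0.995433.
East component: ΔE = −sin λ·ΔX + cos λ·ΔY = −(0.095460)(469.6) + (-0.995433)(434.6) = -477.44 m.
1° of latitude spans 3600 × 30.92 = 111312 m; at latitude φ, 1° of longitude spans that × cos φ = 77960.3 m, so Δλ = -477.44 / 77960.3 × 3600 = -22.047″.

Δλ = -22.05″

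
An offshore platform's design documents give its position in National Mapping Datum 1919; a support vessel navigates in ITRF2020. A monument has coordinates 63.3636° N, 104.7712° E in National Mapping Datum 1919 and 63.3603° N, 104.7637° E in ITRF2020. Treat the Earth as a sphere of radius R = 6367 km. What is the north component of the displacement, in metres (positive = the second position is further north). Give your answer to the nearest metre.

Δφ = 63.3603° − 63.3636° = -0.0033°; Δλ = 104.7637° − 104.7712° = -0.0075°.
1° along a meridian = πR/180 = 111125 m.
ΔN = Δφ × 111125 = -366.7 m; ΔE = Δλ × 111125 × cos(63.3636°) = -0.0075 × 111125 × 0.448327 = -373.7 m.

ΔN = -367 m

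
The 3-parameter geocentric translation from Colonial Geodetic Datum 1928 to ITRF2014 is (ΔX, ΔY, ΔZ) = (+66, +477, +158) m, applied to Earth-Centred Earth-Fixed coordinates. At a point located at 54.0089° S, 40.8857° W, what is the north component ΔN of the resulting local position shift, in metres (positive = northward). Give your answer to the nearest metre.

At φ = -54.0089°, λ = -40.8857°: sin φ = -0.809108, cos φ = 0.587660, sin λ = -0.654552, cos λ = 0.756017.
ΔN = −sin φ cos λ·ΔX − sin φ sin λ·ΔY + cos φ·ΔZ = −(-0.809108)(0.756017)(66) − (-0.809108)(-0.654552)(477) + (0.587660)(158) = -119.40 m.

ΔN = -119 m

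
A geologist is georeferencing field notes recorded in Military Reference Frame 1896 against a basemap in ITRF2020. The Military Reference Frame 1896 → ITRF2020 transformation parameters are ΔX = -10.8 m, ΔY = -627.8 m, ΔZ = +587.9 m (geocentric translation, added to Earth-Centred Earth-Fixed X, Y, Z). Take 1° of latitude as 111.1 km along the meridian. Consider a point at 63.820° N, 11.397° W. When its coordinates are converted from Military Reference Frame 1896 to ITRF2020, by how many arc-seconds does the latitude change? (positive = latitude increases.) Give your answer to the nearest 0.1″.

sin φ = 0.897412, cos φ = 0.441193, sin λ = -0.197606, cos λ = 0.980282.
North component: ΔN = −sin φ cos λ·ΔX − sin φ sin λ·ΔY + cos φ·ΔZ = −(0.897412)(0.980282)(-10.8) − (0.897412)(-0.197606)(-627.8) + (0.441193)(587.9) = 157.55 m.
1° of latitude spans 111100 m, so Δφ = 157.55 / 111100 × 3600 = 5.105″.

Δφ = 5.1″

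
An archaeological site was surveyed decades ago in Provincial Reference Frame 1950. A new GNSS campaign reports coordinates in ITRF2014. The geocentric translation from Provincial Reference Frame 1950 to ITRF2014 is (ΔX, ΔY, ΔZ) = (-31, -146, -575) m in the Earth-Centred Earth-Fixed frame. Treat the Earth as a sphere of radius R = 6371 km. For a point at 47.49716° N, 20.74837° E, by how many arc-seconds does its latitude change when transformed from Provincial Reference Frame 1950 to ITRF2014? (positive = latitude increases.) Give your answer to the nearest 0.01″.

sin φ = 0.737244, cos φ = 0.675627, sin λ = 0.354264, cos λ = 0.935145.
North component: ΔN = −sin φ cos λ·ΔX − sin φ sin λ·ΔY + cos φ·ΔZ = −(0.737244)(0.935145)(-31) − (0.737244)(0.354264)(-146) + (0.675627)(-575) = -328.98 m.
1° of latitude spans πR/180 = 111195 m, so Δφ = -328.98 / 111195 × 3600 = -10.651″.

Δφ = -10.65″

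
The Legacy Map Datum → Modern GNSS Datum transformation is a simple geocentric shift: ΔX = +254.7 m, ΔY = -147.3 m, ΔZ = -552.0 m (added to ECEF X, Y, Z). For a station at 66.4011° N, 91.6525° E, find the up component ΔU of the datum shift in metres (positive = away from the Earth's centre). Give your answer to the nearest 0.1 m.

The local up (radial) axis is (cos φ cos λ, cos φ sin λ, sin φ), giving ΔU = -2.940 − 58.944 − 505.836 = -567.72 m.

ΔU = -567.7 m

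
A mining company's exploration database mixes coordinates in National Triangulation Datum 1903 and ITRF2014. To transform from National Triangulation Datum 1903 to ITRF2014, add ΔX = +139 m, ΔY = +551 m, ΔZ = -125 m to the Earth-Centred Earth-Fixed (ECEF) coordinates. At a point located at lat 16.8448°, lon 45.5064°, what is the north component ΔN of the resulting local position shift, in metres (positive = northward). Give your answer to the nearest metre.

The local north axis is (−sin φ cos λ, −sin φ sin λ, cos φ), giving ΔN = -28.229 − 113.896 − 119.637 = -261.76 m.

ΔN = -262 m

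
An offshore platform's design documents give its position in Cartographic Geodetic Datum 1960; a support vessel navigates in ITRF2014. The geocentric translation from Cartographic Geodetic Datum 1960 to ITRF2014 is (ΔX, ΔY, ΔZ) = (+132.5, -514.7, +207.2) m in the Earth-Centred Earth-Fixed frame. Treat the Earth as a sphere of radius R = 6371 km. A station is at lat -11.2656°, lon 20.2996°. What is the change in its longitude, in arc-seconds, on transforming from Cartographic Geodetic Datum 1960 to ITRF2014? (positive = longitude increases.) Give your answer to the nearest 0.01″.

sin φ = -0.195357, cos φ = 0.980732, sin λ = 0.346929, cos λ = 0.937891.
East component: ΔE = −sin λ·ΔX + cos λ·ΔY = −(0.346929)(132.5) + (0.937891)(-514.7) = -528.70 m.
1° of latitude spans πR/180 = 111195 m; at latitude φ, 1° of longitude spans that × cos φ = 109052.4 m, so Δλ = -528.70 / 109052.4 × 3600 = -17.453″.

Δλ = -17.45″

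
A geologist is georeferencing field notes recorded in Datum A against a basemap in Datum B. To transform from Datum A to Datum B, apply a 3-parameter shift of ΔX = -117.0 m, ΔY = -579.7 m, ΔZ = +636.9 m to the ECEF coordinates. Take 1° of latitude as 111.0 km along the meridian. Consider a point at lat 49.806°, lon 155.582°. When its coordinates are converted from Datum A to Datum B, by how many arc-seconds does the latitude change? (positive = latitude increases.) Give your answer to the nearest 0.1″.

Δφ = 16.6″

sin φ = 0.763864, cos φ = 0.645378, sin λ = 0.413391, cos λ = -0.910554.
North component: ΔN = −sin φ cos λ·ΔX − sin φ sin λ·ΔY + cos φ·ΔZ = −(0.763864)(-0.910554)(-117.0) − (0.763864)(0.413391)(-579.7) + (0.645378)(636.9) = 512.72 m.
1° of latitude spans 111000 m, so Δφ = 512.72 / 111000 × 3600 = 16.629″.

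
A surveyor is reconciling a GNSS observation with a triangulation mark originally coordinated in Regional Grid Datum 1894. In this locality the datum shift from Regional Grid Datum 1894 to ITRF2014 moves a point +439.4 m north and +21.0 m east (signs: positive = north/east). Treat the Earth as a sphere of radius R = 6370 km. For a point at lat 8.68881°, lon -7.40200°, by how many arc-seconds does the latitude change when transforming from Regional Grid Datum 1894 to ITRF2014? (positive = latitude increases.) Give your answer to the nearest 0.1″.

On a sphere of radius R, 1 rad of latitude = R, so Δφ = ΔN / R = 439.4 / 6370000 = 6.8980e-05 rad = 14.228″.

Δφ = 14.2″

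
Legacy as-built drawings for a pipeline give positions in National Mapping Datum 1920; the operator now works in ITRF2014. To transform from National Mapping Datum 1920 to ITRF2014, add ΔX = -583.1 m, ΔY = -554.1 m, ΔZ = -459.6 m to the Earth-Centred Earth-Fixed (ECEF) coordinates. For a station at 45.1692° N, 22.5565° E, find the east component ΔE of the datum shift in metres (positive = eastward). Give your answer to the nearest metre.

ΔE = -288 m

At φ = 45.1692°, λ = 22.5565°: sin φ = 0.709192, cos φ = 0.705016, sin λ = 0.383594, cos λ = 0.923502.
ΔE = −sin λ·ΔX + cos λ·ΔY = −(0.383594)·(-583.1) + (0.923502)·(-554.1) = -288.04 m.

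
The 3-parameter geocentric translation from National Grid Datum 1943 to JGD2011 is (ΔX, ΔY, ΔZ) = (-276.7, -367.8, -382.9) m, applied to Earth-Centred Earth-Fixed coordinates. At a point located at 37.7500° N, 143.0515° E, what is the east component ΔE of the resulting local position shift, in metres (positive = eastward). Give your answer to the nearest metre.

The local east axis at (φ, λ) is (−sin λ, cos λ, 0), so ΔE = −sin(143.0515°)·(-276.7) + cos(143.0515°)·(-367.8) = 460.26 m.

ΔE = 460 m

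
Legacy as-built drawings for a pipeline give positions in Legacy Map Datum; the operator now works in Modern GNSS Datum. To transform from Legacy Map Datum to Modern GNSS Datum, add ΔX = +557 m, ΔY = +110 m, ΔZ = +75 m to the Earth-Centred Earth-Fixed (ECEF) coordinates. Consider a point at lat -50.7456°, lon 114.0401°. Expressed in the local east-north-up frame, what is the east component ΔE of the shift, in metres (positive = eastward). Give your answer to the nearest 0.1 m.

ΔE = -553.5 m

At φ = -50.7456°, λ = 114.0401°: sin φ = -0.774344, cos φ = 0.632765, sin λ = 0.913261, cos λ = -0.407376.
ΔE = −sin λ·ΔX + cos λ·ΔY = −(0.913261)·(557) + (-0.407376)·(110) = -553.50 m.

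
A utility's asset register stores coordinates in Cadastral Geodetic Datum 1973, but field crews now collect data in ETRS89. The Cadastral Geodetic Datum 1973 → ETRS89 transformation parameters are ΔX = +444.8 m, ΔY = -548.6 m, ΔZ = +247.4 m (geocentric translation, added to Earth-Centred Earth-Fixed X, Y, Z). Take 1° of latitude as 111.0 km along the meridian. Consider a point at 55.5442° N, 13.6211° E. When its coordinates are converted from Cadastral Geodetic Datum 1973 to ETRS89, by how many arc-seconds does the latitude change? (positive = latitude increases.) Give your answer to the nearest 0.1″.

sin φ = 0.824563, cos φ = 0.565770, sin λ = 0.235500, cos λ = 0.971874.
North component: ΔN = −sin φ cos λ·ΔX − sin φ sin λ·ΔY + cos φ·ΔZ = −(0.824563)(0.971874)(444.8) − (0.824563)(0.235500)(-548.6) + (0.565770)(247.4) = -109.95 m.
1° of latitude spans 111000 m, so Δφ = -109.95 / 111000 × 3600 = -3.566″.

Δφ = -3.6″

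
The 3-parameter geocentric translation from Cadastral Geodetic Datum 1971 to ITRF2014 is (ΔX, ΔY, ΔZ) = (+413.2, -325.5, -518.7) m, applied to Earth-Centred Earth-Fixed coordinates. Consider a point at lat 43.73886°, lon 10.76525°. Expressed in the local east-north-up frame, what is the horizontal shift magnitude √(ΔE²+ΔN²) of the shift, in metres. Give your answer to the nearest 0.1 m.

At φ = 43.73886°, λ = 10.76525°: sin φ = 0.691373, cos φ = 0.722498, sin λ = 0.186786, cos λ = 0.982401.
ΔE = −sin λ·ΔX + cos λ·ΔY = −(0.186786)·(413.2) + (0.982401)·(-325.5) = -396.95 m.
ΔN = −sin φ cos λ·ΔX − sin φ sin λ·ΔY + cos φ·ΔZ = −(0.691373)(0.982401)(413.2) − (0.691373)(0.186786)(-325.5) + (0.722498)(-518.7) = -613.37 m.
Horizontal magnitude = √(ΔE² + ΔN²) = √((-396.95)² + (-613.37)²) = 730.61 m.

730.6 m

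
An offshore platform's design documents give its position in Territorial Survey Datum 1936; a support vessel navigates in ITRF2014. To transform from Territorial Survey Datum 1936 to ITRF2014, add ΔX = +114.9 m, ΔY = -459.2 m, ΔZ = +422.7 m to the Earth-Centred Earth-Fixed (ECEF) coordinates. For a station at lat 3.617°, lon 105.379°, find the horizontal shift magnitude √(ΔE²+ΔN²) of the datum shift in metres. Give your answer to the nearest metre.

452 m

At φ = 3.617°, λ = 105.379°: sin φ = 0.063087, cos φ = 0.998008, sin λ = 0.964193, cos λ = -0.265203.
ΔE = −sin λ·ΔX + cos λ·ΔY = −(0.964193)·(114.9) + (-0.265203)·(-459.2) = 11.00 m.
ΔN = −sin φ cos λ·ΔX − sin φ sin λ·ΔY + cos φ·ΔZ = −(0.063087)(-0.265203)(114.9) − (0.063087)(0.964193)(-459.2) + (0.998008)(422.7) = 451.71 m.
Horizontal magnitude = √(ΔE² + ΔN²) = √(11.00² + 451.71²) = 451.85 m.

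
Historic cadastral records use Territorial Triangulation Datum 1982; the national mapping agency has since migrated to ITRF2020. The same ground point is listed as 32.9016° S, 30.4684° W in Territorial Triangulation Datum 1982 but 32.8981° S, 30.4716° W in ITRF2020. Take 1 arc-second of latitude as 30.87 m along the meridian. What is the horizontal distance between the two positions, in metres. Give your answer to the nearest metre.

490 m

Δφ = -32.8981° − -32.9016° = +0.0035°; Δλ = -30.4716° − -30.4684° = -0.0032°.
1° of latitude = 3600 × 30.87 = 111132 m.
ΔN = Δφ × 111132 = 389.0 m; ΔE = Δλ × 111132 × cos(-32.9016°) = -0.0032 × 111132 × 0.839605 = -298.6 m.
Distance = √(ΔE² + ΔN²) = √((-298.6)² + 389.0²) = 490.3 m.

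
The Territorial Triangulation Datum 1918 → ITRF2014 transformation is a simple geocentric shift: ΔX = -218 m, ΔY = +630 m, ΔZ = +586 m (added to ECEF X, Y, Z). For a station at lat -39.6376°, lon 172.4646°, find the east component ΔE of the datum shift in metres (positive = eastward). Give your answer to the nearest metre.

ΔE = -596 m

At φ = -39.6376°, λ = 172.4646°: sin φ = -0.637929, cos φ = 0.770095, sin λ = 0.131139, cos λ = -0.991364.
ΔE = −sin λ·ΔX + cos λ·ΔY = −(0.131139)·(-218) + (-0.991364)·(630) = -595.97 m.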